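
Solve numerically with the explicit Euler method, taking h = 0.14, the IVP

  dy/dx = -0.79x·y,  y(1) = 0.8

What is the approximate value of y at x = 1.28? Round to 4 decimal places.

0.6218

Euler: y_{n+1} = y_n + h·f(x_n, y_n).
x=1.000000, y=0.800000: f=-0.632000 → y ← 0.800000 + 0.14·(-0.632000) = 0.711520
x=1.140000, y=0.711520: f=-0.640795 → y ← 0.711520 + 0.14·(-0.640795) = 0.621809
y(1.28) ≈ 0.6218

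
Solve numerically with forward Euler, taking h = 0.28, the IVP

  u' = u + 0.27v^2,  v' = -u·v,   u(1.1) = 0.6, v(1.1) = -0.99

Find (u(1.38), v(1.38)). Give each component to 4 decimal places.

0.8421, -0.8237

Euler on (u,v): u_{n+1} = u_n + h·u', v_{n+1} = v_n + h·v'.
1.100000: (0.600000, -0.990000); f=(0.864627, 0.594000) → (0.842096, -0.823680)
(u(1.38), v(1.38)) ≈ (0.8421, -0.8237)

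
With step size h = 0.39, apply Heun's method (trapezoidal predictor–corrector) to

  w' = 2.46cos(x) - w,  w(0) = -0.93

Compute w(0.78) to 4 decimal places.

Heun: k1 = f(x_n, w_n); k2 = f(x_n + h, w_n + h·k1); w_{n+1} = w_n + (h/2)·(k1 + k2).
x=0.000000, w=-0.930000:
  k1 = f(0.000000, -0.930000) = 3.390000
  k2 = f(0.390000, 0.392100) = 1.883176
  w ← -0.930000 + (0.39/2)·(3.390000 + 1.883176) = 0.098269
x=0.390000, w=0.098269:
  k1 = f(0.390000, 0.098269) = 2.177007
  k2 = f(0.780000, 0.947302) = 0.801545
  w ← 0.098269 + (0.39/2)·(2.177007 + 0.801545) = 0.679087
w(0.78) ≈ 0.6791

0.6791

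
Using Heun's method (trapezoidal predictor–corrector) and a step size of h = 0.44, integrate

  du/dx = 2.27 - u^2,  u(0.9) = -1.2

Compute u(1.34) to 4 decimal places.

Heun: k1 = f(x_n, u_n); k2 = f(x_n + h, u_n + h·k1); u_{n+1} = u_n + (h/2)·(k1 + k2).
x=0.900000, u=-1.200000:
  k1 = f(0.900000, -1.200000) = 0.830000
  k2 = f(1.340000, -0.834800) = 1.573109
  u ← -1.200000 + (0.44/2)·(0.830000 + 1.573109) = -0.671316
u(1.34) ≈ -0.6713

-0.6713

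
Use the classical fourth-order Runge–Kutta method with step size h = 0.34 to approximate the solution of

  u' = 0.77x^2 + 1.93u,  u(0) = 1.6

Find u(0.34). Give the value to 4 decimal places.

RK4: k1 = f(x_n, u_n); k2 = f(x_n + h/2, u_n + (h/2)·k1); k3 = f(x_n + h/2, u_n + (h/2)·k2); k4 = f(x_n + h, u_n + h·k3); u_{n+1} = u_n + (h/6)·(k1 + 2k2 + 2k3 + k4).
x=0.000000, u=1.600000:
  k1 = f(0.000000, 1.600000) = 3.088000
  k2 = f(0.170000, 2.124960) = 4.123426
  k3 = f(0.170000, 2.300982) = 4.463149
  k4 = f(0.340000, 3.117471) = 6.105730
  u ← 1.600000 + (0.34/6)·(k1 + 2k2 + 2k3 + k4) = 3.094123
u(0.34) ≈ 3.0941

3.0941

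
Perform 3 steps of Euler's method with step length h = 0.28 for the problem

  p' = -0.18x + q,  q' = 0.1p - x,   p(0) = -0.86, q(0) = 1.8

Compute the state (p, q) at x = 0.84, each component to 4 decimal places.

0.5714, 1.5343

Euler on (p,q): p_{n+1} = p_n + h·p', q_{n+1} = q_n + h·q'.
0.000000: (-0.860000, 1.800000); f=(1.800000, -0.086000) → (-0.356000, 1.775920)
0.280000: (-0.356000, 1.775920); f=(1.725520, -0.315600) → (0.127146, 1.687552)
0.560000: (0.127146, 1.687552); f=(1.586752, -0.547285) → (0.571436, 1.534312)
(p(0.84), q(0.84)) ≈ (0.5714, 1.5343)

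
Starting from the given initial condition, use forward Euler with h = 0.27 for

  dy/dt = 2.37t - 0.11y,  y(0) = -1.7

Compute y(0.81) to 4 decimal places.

-1.0398

Euler: y_{n+1} = y_n + h·f(t_n, y_n).
t=0.000000, y=-1.700000: f=0.187000 → y ← -1.700000 + 0.27·0.187000 = -1.649510
t=0.270000, y=-1.649510: f=0.821346 → y ← -1.649510 + 0.27·0.821346 = -1.427747
t=0.540000, y=-1.427747: f=1.436852 → y ← -1.427747 + 0.27·1.436852 = -1.039796
y(0.81) ≈ -1.0398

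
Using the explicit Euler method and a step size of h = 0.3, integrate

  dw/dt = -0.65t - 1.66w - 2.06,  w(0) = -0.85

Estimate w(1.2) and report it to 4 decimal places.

Euler: w_{n+1} = w_n + h·f(t_n, w_n).
t=0.000000, w=-0.850000: f=-0.649000 → w ← -0.850000 + 0.3·(-0.649000) = -1.044700
t=0.300000, w=-1.044700: f=-0.520798 → w ← -1.044700 + 0.3·(-0.520798) = -1.200939
t=0.600000, w=-1.200939: f=-0.456441 → w ← -1.200939 + 0.3·(-0.456441) = -1.337872
t=0.900000, w=-1.337872: f=-0.424133 → w ← -1.337872 + 0.3·(-0.424133) = -1.465112
w(1.2) ≈ -1.4651

-1.4651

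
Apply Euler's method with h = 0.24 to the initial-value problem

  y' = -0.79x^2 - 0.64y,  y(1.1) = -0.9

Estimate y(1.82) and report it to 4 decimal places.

-1.4715

Euler: y_{n+1} = y_n + h·f(x_n, y_n).
x=1.100000, y=-0.900000: f=-0.379900 → y ← -0.900000 + 0.24·(-0.379900) = -0.991176
x=1.340000, y=-0.991176: f=-0.784171 → y ← -0.991176 + 0.24·(-0.784171) = -1.179377
x=1.580000, y=-1.179377: f=-1.217355 → y ← -1.179377 + 0.24·(-1.217355) = -1.471542
y(1.82) ≈ -1.4715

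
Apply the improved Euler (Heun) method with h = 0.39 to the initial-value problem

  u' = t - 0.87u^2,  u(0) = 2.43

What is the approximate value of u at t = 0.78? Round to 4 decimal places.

Heun: k1 = f(t_n, u_n); k2 = f(t_n + h, u_n + h·k1); u_{n+1} = u_n + (h/2)·(k1 + k2).
t=0.000000, u=2.430000:
  k1 = f(0.000000, 2.430000) = -5.137263
  k2 = f(0.390000, 0.426467) = 0.231769
  u ← 2.430000 + (0.39/2)·(-5.137263 + 0.231769) = 1.473429
t=0.390000, u=1.473429:
  k1 = f(0.390000, 1.473429) = -1.498763
  k2 = f(0.780000, 0.888911) = 0.092558
  u ← 1.473429 + (0.39/2)·(-1.498763 + 0.092558) = 1.199219
u(0.78) ≈ 1.1992

1.1992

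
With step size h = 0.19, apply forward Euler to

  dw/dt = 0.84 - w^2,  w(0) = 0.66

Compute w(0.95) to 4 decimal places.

Euler: w_{n+1} = w_n + h·f(t_n, w_n).
t=0.000000, w=0.660000: f=0.404400 → w ← 0.660000 + 0.19·0.404400 = 0.736836
t=0.190000, w=0.736836: f=0.297073 → w ← 0.736836 + 0.19·0.297073 = 0.793280
t=0.380000, w=0.793280: f=0.210707 → w ← 0.793280 + 0.19·0.210707 = 0.833314
t=0.570000, w=0.833314: f=0.145587 → w ← 0.833314 + 0.19·0.145587 = 0.860976
t=0.760000, w=0.860976: f=0.098721 → w ← 0.860976 + 0.19·0.098721 = 0.879733
w(0.95) ≈ 0.8797

0.8797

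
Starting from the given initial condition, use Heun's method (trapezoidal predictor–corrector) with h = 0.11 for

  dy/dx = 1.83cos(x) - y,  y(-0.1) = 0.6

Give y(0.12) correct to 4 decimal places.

Heun: k1 = f(x_n, y_n); k2 = f(x_n + h, y_n + h·k1); y_{n+1} = y_n + (h/2)·(k1 + k2).
x=-0.100000, y=0.600000:
  k1 = f(-0.100000, 0.600000) = 1.220858
  k2 = f(0.010000, 0.734294) = 1.095614
  y ← 0.600000 + (0.11/2)·(1.220858 + 1.095614) = 0.727406
x=0.010000, y=0.727406:
  k1 = f(0.010000, 0.727406) = 1.102503
  k2 = f(0.120000, 0.848681) = 0.968159
  y ← 0.727406 + (0.11/2)·(1.102503 + 0.968159) = 0.841292
y(0.12) ≈ 0.8413

0.8413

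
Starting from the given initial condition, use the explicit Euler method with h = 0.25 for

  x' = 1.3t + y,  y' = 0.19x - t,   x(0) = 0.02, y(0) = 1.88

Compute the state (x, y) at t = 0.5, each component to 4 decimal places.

Euler on (x,y): x_{n+1} = x_n + h·x', y_{n+1} = y_n + h·y'.
0.000000: (0.020000, 1.880000); f=(1.880000, 0.003800) → (0.490000, 1.880950)
0.250000: (0.490000, 1.880950); f=(2.205950, -0.156900) → (1.041488, 1.841725)
(x(0.5), y(0.5)) ≈ (1.0415, 1.8417)

1.0415, 1.8417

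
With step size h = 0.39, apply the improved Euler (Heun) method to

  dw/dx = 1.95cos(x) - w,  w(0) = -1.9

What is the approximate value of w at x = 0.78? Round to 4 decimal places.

-0.0090

Heun: k1 = f(x_n, w_n); k2 = f(x_n + h, w_n + h·k1); w_{n+1} = w_n + (h/2)·(k1 + k2).
x=0.000000, w=-1.900000:
  k1 = f(0.000000, -1.900000) = 3.850000
  k2 = f(0.390000, -0.398500) = 2.202073
  w ← -1.900000 + (0.39/2)·(3.850000 + 2.202073) = -0.719846
x=0.390000, w=-0.719846:
  k1 = f(0.390000, -0.719846) = 2.523418
  k2 = f(0.780000, 0.264287) = 1.121994
  w ← -0.719846 + (0.39/2)·(2.523418 + 1.121994) = -0.008990
w(0.78) ≈ -0.0090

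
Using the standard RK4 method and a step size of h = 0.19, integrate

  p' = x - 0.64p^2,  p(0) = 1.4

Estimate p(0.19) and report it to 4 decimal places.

1.2127

RK4: k1 = f(x_n, p_n); k2 = f(x_n + h/2, p_n + (h/2)·k1); k3 = f(x_n + h/2, p_n + (h/2)·k2); k4 = f(x_n + h, p_n + h·k3); p_{n+1} = p_n + (h/6)·(k1 + 2k2 + 2k3 + k4).
x=0.000000, p=1.400000:
  k1 = f(0.000000, 1.400000) = -1.254400
  k2 = f(0.095000, 1.280832) = -0.954940
  k3 = f(0.095000, 1.309281) = -1.002098
  k4 = f(0.190000, 1.209601) = -0.746407
  p ← 1.400000 + (0.19/6)·(k1 + 2k2 + 2k3 + k4) = 1.212695
p(0.19) ≈ 1.2127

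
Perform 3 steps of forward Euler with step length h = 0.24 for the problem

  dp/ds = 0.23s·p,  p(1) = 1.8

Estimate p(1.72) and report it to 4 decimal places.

2.1952

Euler: p_{n+1} = p_n + h·f(s_n, p_n).
s=1.000000, p=1.800000: f=0.414000 → p ← 1.800000 + 0.24·0.414000 = 1.899360
s=1.240000, p=1.899360: f=0.541697 → p ← 1.899360 + 0.24·0.541697 = 2.029367
s=1.480000, p=2.029367: f=0.690797 → p ← 2.029367 + 0.24·0.690797 = 2.195159
p(1.72) ≈ 2.1952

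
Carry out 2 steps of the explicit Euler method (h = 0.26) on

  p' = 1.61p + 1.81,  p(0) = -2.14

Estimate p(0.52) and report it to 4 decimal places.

Euler: p_{n+1} = p_n + h·f(t_n, p_n).
t=0.000000, p=-2.140000: f=-1.635400 → p ← -2.140000 + 0.26·(-1.635400) = -2.565204
t=0.260000, p=-2.565204: f=-2.319978 → p ← -2.565204 + 0.26·(-2.319978) = -3.168398
p(0.52) ≈ -3.1684

-3.1684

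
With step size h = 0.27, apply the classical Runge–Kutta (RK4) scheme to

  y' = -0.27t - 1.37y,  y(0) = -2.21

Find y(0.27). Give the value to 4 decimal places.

RK4: k1 = f(t_n, y_n); k2 = f(t_n + h/2, y_n + (h/2)·k1); k3 = f(t_n + h/2, y_n + (h/2)·k2); k4 = f(t_n + h, y_n + h·k3); y_{n+1} = y_n + (h/6)·(k1 + 2k2 + 2k3 + k4).
t=0.000000, y=-2.210000:
  k1 = f(0.000000, -2.210000) = 3.027700
  k2 = f(0.135000, -1.801260) = 2.431277
  k3 = f(0.135000, -1.881778) = 2.541585
  k4 = f(0.270000, -1.523772) = 2.014668
  y ← -2.210000 + (0.27/6)·(k1 + 2k2 + 2k3 + k4) = -1.535536
y(0.27) ≈ -1.5355

-1.5355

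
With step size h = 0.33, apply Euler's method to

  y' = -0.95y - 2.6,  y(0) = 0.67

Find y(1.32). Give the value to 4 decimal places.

Euler: y_{n+1} = y_n + h·f(x_n, y_n).
x=0.000000, y=0.670000: f=-3.236500 → y ← 0.670000 + 0.33·(-3.236500) = -0.398045
x=0.330000, y=-0.398045: f=-2.221857 → y ← -0.398045 + 0.33·(-2.221857) = -1.131258
x=0.660000, y=-1.131258: f=-1.525305 → y ← -1.131258 + 0.33·(-1.525305) = -1.634609
x=0.990000, y=-1.634609: f=-1.047122 → y ← -1.634609 + 0.33·(-1.047122) = -1.980159
y(1.32) ≈ -1.9802

-1.9802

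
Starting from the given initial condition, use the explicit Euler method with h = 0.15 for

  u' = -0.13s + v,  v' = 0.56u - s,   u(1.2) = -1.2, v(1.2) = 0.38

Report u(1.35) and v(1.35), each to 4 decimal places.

Euler on (u,v): u_{n+1} = u_n + h·u', v_{n+1} = v_n + h·v'.
1.200000: (-1.200000, 0.380000); f=(0.224000, -1.872000) → (-1.166400, 0.099200)
(u(1.35), v(1.35)) ≈ (-1.1664, 0.0992)

-1.1664, 0.0992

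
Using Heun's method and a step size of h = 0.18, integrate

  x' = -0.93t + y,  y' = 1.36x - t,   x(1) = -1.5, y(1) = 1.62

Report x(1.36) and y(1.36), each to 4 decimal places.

-1.5106, 0.4901

Heun on (x,y): k1 = f(t_n, state_n); k2 = f(t_n + h, state_n + h·k1); state_{n+1} = state_n + (h/2)·(k1 + k2).
1.000000: (-1.500000, 1.620000)
  k1 = (0.690000, -3.040000)
  predictor → (-1.375800, 1.072800)
  k2 = (-0.024600, -3.051088)
  → (-1.440114, 1.071802)
1.180000: (-1.440114, 1.071802)
  k1 = (-0.025598, -3.138555)
  predictor → (-1.444722, 0.506862)
  k2 = (-0.757938, -3.324821)
  → (-1.510632, 0.490098)
(x(1.36), y(1.36)) ≈ (-1.5106, 0.4901)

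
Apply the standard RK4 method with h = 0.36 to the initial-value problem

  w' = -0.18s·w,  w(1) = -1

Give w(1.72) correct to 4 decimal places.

-0.8384

RK4: k1 = f(s_n, w_n); k2 = f(s_n + h/2, w_n + (h/2)·k1); k3 = f(s_n + h/2, w_n + (h/2)·k2); k4 = f(s_n + h, w_n + h·k3); w_{n+1} = w_n + (h/6)·(k1 + 2k2 + 2k3 + k4).
s=1.000000, w=-1.000000:
  k1 = f(1.000000, -1.000000) = 0.180000
  k2 = f(1.180000, -0.967600) = 0.205518
  k3 = f(1.180000, -0.963007) = 0.204543
  k4 = f(1.360000, -0.926365) = 0.226774
  w ← -1.000000 + (0.36/6)·(k1 + 2k2 + 2k3 + k4) = -0.926386
s=1.360000, w=-0.926386:
  k1 = f(1.360000, -0.926386) = 0.226779
  k2 = f(1.540000, -0.885566) = 0.245479
  k3 = f(1.540000, -0.882200) = 0.244546
  k4 = f(1.720000, -0.838350) = 0.259553
  w ← -0.926386 + (0.36/6)·(k1 + 2k2 + 2k3 + k4) = -0.838403
w(1.72) ≈ -0.8384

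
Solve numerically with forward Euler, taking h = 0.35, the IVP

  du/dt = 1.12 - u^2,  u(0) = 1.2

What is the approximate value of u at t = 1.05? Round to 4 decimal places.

1.0602

Euler: u_{n+1} = u_n + h·f(t_n, u_n).
t=0.000000, u=1.200000: f=-0.320000 → u ← 1.200000 + 0.35·(-0.320000) = 1.088000
t=0.350000, u=1.088000: f=-0.063744 → u ← 1.088000 + 0.35·(-0.063744) = 1.065690
t=0.700000, u=1.065690: f=-0.015694 → u ← 1.065690 + 0.35·(-0.015694) = 1.060197
u(1.05) ≈ 1.0602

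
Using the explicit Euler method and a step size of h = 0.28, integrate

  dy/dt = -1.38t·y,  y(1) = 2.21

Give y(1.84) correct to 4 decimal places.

Euler: y_{n+1} = y_n + h·f(t_n, y_n).
t=1.000000, y=2.210000: f=-3.049800 → y ← 2.210000 + 0.28·(-3.049800) = 1.356056
t=1.280000, y=1.356056: f=-2.395337 → y ← 1.356056 + 0.28·(-2.395337) = 0.685362
t=1.560000, y=0.685362: f=-1.475446 → y ← 0.685362 + 0.28·(-1.475446) = 0.272237
y(1.84) ≈ 0.2722

0.2722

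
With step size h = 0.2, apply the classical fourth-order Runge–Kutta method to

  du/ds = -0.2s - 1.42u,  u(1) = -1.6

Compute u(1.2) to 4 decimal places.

-1.2429

RK4: k1 = f(s_n, u_n); k2 = f(s_n + h/2, u_n + (h/2)·k1); k3 = f(s_n + h/2, u_n + (h/2)·k2); k4 = f(s_n + h, u_n + h·k3); u_{n+1} = u_n + (h/6)·(k1 + 2k2 + 2k3 + k4).
s=1.000000, u=-1.600000:
  k1 = f(1.000000, -1.600000) = 2.072000
  k2 = f(1.100000, -1.392800) = 1.757776
  k3 = f(1.100000, -1.424222) = 1.802396
  k4 = f(1.200000, -1.239521) = 1.520120
  u ← -1.600000 + (0.2/6)·(k1 + 2k2 + 2k3 + k4) = -1.242918
u(1.2) ≈ -1.2429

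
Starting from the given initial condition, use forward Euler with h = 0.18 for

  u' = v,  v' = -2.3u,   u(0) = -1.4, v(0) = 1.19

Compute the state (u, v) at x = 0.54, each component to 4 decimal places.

Euler on (u,v): u_{n+1} = u_n + h·u', v_{n+1} = v_n + h·v'.
0.000000: (-1.400000, 1.190000); f=(1.190000, 3.220000) → (-1.185800, 1.769600)
0.180000: (-1.185800, 1.769600); f=(1.769600, 2.727340) → (-0.867272, 2.260521)
0.360000: (-0.867272, 2.260521); f=(2.260521, 1.994726) → (-0.460378, 2.619572)
(u(0.54), v(0.54)) ≈ (-0.4604, 2.6196)

-0.4604, 2.6196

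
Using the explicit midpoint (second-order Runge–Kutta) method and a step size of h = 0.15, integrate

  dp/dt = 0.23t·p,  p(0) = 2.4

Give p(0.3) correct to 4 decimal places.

2.4249

Midpoint: k1 = f(t_n, p_n); k2 = f(t_n + h/2, p_n + (h/2)·k1); p_{n+1} = p_n + h·k2.
t=0.000000, p=2.400000:
  k1 = f(0.000000, 2.400000) = 0.000000
  k2 = f(0.075000, 2.400000) = 0.041400
  p ← 2.400000 + 0.15·0.041400 = 2.406210
t=0.150000, p=2.406210:
  k1 = f(0.150000, 2.406210) = 0.083014
  k2 = f(0.225000, 2.412436) = 0.124844
  p ← 2.406210 + 0.15·0.124844 = 2.424937
p(0.3) ≈ 2.4249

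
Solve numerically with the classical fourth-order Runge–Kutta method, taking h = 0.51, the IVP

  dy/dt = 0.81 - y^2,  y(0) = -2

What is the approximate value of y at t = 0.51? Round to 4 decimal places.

-12.6239

RK4: k1 = f(t_n, y_n); k2 = f(t_n + h/2, y_n + (h/2)·k1); k3 = f(t_n + h/2, y_n + (h/2)·k2); k4 = f(t_n + h, y_n + h·k3); y_{n+1} = y_n + (h/6)·(k1 + 2k2 + 2k3 + k4).
t=0.000000, y=-2.000000:
  k1 = f(0.000000, -2.000000) = -3.190000
  k2 = f(0.255000, -2.813450) = -7.105501
  k3 = f(0.255000, -3.811903) = -13.720602
  k4 = f(0.510000, -8.997507) = -80.145136
  y ← -2.000000 + (0.51/6)·(k1 + 2k2 + 2k3 + k4) = -12.623924
y(0.51) ≈ -12.6239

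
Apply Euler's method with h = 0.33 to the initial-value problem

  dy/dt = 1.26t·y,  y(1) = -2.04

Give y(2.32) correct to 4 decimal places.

Euler: y_{n+1} = y_n + h·f(t_n, y_n).
t=1.000000, y=-2.040000: f=-2.570400 → y ← -2.040000 + 0.33·(-2.570400) = -2.888232
t=1.330000, y=-2.888232: f=-4.840099 → y ← -2.888232 + 0.33·(-4.840099) = -4.485465
t=1.660000, y=-4.485465: f=-9.381798 → y ← -4.485465 + 0.33·(-9.381798) = -7.581458
t=1.990000, y=-7.581458: f=-19.009748 → y ← -7.581458 + 0.33·(-19.009748) = -13.854675
y(2.32) ≈ -13.8547

-13.8547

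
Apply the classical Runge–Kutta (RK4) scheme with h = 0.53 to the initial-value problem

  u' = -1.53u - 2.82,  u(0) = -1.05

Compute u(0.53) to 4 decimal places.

-1.4886

RK4: k1 = f(x_n, u_n); k2 = f(x_n + h/2, u_n + (h/2)·k1); k3 = f(x_n + h/2, u_n + (h/2)·k2); k4 = f(x_n + h, u_n + h·k3); u_{n+1} = u_n + (h/6)·(k1 + 2k2 + 2k3 + k4).
x=0.000000, u=-1.050000:
  k1 = f(0.000000, -1.050000) = -1.213500
  k2 = f(0.265000, -1.371577) = -0.721486
  k3 = f(0.265000, -1.241194) = -0.920973
  k4 = f(0.530000, -1.538116) = -0.466683
  u ← -1.050000 + (0.53/6)·(k1 + 2k2 + 2k3 + k4) = -1.488584
u(0.53) ≈ -1.4886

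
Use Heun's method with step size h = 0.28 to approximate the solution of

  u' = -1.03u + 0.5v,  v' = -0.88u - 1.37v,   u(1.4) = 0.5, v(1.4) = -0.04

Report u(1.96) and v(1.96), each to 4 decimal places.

0.2580, -0.1327

Heun on (u,v): k1 = f(s_n, state_n); k2 = f(s_n + h, state_n + h·k1); state_{n+1} = state_n + (h/2)·(k1 + k2).
1.400000: (0.500000, -0.040000)
  k1 = (-0.535000, -0.385200)
  predictor → (0.350200, -0.147856)
  k2 = (-0.434634, -0.105613)
  → (0.364251, -0.108714)
1.680000: (0.364251, -0.108714)
  k1 = (-0.429536, -0.171603)
  predictor → (0.243981, -0.156763)
  k2 = (-0.329682, 0.000061)
  → (0.257961, -0.132730)
(u(1.96), v(1.96)) ≈ (0.2580, -0.1327)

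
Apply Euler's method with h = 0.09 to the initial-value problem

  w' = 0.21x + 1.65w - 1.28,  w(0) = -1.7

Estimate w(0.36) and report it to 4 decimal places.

-3.5206

Euler: w_{n+1} = w_n + h·f(x_n, w_n).
x=0.000000, w=-1.700000: f=-4.085000 → w ← -1.700000 + 0.09·(-4.085000) = -2.067650
x=0.090000, w=-2.067650: f=-4.672722 → w ← -2.067650 + 0.09·(-4.672722) = -2.488195
x=0.180000, w=-2.488195: f=-5.347722 → w ← -2.488195 + 0.09·(-5.347722) = -2.969490
x=0.270000, w=-2.969490: f=-6.122958 → w ← -2.969490 + 0.09·(-6.122958) = -3.520556
w(0.36) ≈ -3.5206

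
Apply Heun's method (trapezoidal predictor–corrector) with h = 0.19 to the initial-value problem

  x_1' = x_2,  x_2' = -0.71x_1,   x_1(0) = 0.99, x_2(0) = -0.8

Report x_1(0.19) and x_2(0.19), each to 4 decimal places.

Heun on (x_1,x_2): k1 = f(s_n, state_n); k2 = f(s_n + h, state_n + h·k1); state_{n+1} = state_n + (h/2)·(k1 + k2).
0.000000: (0.990000, -0.800000)
  k1 = (-0.800000, -0.702900)
  predictor → (0.838000, -0.933551)
  k2 = (-0.933551, -0.594980)
  → (0.825313, -0.923299)
(x_1(0.19), x_2(0.19)) ≈ (0.8253, -0.9233)

0.8253, -0.9233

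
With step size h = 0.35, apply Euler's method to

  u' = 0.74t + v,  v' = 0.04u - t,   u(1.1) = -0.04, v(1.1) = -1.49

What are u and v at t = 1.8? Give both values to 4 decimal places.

-0.5575, -2.3869

Euler on (u,v): u_{n+1} = u_n + h·u', v_{n+1} = v_n + h·v'.
1.100000: (-0.040000, -1.490000); f=(-0.676000, -1.101600) → (-0.276600, -1.875560)
1.450000: (-0.276600, -1.875560); f=(-0.802560, -1.461064) → (-0.557496, -2.386932)
(u(1.8), v(1.8)) ≈ (-0.5575, -2.3869)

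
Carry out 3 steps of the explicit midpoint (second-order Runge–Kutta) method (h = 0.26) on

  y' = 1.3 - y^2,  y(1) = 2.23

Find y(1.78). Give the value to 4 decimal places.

1.3441

Midpoint: k1 = f(t_n, y_n); k2 = f(t_n + h/2, y_n + (h/2)·k1); y_{n+1} = y_n + h·k2.
t=1.000000, y=2.230000:
  k1 = f(1.000000, 2.230000) = -3.672900
  k2 = f(1.130000, 1.752523) = -1.771337
  y ← 2.230000 + 0.26·(-1.771337) = 1.769452
t=1.260000, y=1.769452:
  k1 = f(1.260000, 1.769452) = -1.830962
  k2 = f(1.390000, 1.531427) = -1.045270
  y ← 1.769452 + 0.26·(-1.045270) = 1.497682
t=1.520000, y=1.497682:
  k1 = f(1.520000, 1.497682) = -0.943052
  k2 = f(1.650000, 1.375085) = -0.590860
  y ← 1.497682 + 0.26·(-0.590860) = 1.344059
y(1.78) ≈ 1.3441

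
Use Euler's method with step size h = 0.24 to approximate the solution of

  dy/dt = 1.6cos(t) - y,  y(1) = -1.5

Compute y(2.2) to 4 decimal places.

-0.4253

Euler: y_{n+1} = y_n + h·f(t_n, y_n).
t=1.000000, y=-1.500000: f=2.364484 → y ← -1.500000 + 0.24·2.364484 = -0.932524
t=1.240000, y=-0.932524: f=1.452198 → y ← -0.932524 + 0.24·1.452198 = -0.583996
t=1.480000, y=-0.583996: f=0.729071 → y ← -0.583996 + 0.24·0.729071 = -0.409019
t=1.720000, y=-0.409019: f=0.171178 → y ← -0.409019 + 0.24·0.171178 = -0.367937
t=1.960000, y=-0.367937: f=-0.239186 → y ← -0.367937 + 0.24·(-0.239186) = -0.425341
y(2.2) ≈ -0.4253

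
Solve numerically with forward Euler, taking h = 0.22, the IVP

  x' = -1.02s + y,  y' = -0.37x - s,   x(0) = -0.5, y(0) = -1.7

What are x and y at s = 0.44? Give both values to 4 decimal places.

Euler on (x,y): x_{n+1} = x_n + h·x', y_{n+1} = y_n + h·y'.
0.000000: (-0.500000, -1.700000); f=(-1.700000, 0.185000) → (-0.874000, -1.659300)
0.220000: (-0.874000, -1.659300); f=(-1.883700, 0.103380) → (-1.288414, -1.636556)
(x(0.44), y(0.44)) ≈ (-1.2884, -1.6366)

-1.2884, -1.6366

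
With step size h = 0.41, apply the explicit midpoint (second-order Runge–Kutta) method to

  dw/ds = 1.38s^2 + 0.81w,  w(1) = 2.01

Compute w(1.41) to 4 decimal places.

Midpoint: k1 = f(s_n, w_n); k2 = f(s_n + h/2, w_n + (h/2)·k1); w_{n+1} = w_n + h·k2.
s=1.000000, w=2.010000:
  k1 = f(1.000000, 2.010000) = 3.008100
  k2 = f(1.205000, 2.626660) = 4.131390
  w ← 2.010000 + 0.41·4.131390 = 3.703870
w(1.41) ≈ 3.7039

3.7039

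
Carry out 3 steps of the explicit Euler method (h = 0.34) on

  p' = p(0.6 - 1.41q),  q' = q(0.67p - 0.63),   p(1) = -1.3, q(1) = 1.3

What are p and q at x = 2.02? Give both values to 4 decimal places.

Euler on (p,q): p_{n+1} = p_n + h·p', q_{n+1} = q_n + h·q'.
1.000000: (-1.300000, 1.300000); f=(1.602900, -1.951300) → (-0.755014, 0.636558)
1.340000: (-0.755014, 0.636558); f=(0.224652, -0.723040) → (-0.678632, 0.390724)
1.680000: (-0.678632, 0.390724); f=(-0.033306, -0.423812) → (-0.689957, 0.246628)
(p(2.02), q(2.02)) ≈ (-0.6900, 0.2466)

-0.6900, 0.2466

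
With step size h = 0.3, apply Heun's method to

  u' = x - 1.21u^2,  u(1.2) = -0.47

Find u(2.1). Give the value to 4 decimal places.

0.7900

Heun: k1 = f(x_n, u_n); k2 = f(x_n + h, u_n + h·k1); u_{n+1} = u_n + (h/2)·(k1 + k2).
x=1.200000, u=-0.470000:
  k1 = f(1.200000, -0.470000) = 0.932711
  k2 = f(1.500000, -0.190187) = 1.456233
  u ← -0.470000 + (0.3/2)·(0.932711 + 1.456233) = -0.111658
x=1.500000, u=-0.111658:
  k1 = f(1.500000, -0.111658) = 1.484914
  k2 = f(1.800000, 0.333816) = 1.665166
  u ← -0.111658 + (0.3/2)·(1.484914 + 1.665166) = 0.360854
x=1.800000, u=0.360854:
  k1 = f(1.800000, 0.360854) = 1.642439
  k2 = f(2.100000, 0.853585) = 1.218384
  u ← 0.360854 + (0.3/2)·(1.642439 + 1.218384) = 0.789977
u(2.1) ≈ 0.7900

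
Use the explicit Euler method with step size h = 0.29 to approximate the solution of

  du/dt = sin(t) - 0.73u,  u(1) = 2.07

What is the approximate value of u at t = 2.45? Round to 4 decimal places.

1.5006

Euler: u_{n+1} = u_n + h·f(t_n, u_n).
t=1.000000, u=2.070000: f=-0.669629 → u ← 2.070000 + 0.29·(-0.669629) = 1.875808
t=1.290000, u=1.875808: f=-0.408504 → u ← 1.875808 + 0.29·(-0.408504) = 1.757341
t=1.580000, u=1.757341: f=-0.282901 → u ← 1.757341 + 0.29·(-0.282901) = 1.675300
t=1.870000, u=1.675300: f=-0.267397 → u ← 1.675300 + 0.29·(-0.267397) = 1.597755
t=2.160000, u=1.597755: f=-0.334977 → u ← 1.597755 + 0.29·(-0.334977) = 1.500611
u(2.45) ≈ 1.5006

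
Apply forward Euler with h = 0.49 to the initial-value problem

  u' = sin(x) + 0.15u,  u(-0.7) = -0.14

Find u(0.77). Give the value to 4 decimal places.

Euler: u_{n+1} = u_n + h·f(x_n, u_n).
x=-0.700000, u=-0.140000: f=-0.665218 → u ← -0.140000 + 0.49·(-0.665218) = -0.465957
x=-0.210000, u=-0.465957: f=-0.278353 → u ← -0.465957 + 0.49·(-0.278353) = -0.602350
x=0.280000, u=-0.602350: f=0.186003 → u ← -0.602350 + 0.49·0.186003 = -0.511208
u(0.77) ≈ -0.5112

-0.5112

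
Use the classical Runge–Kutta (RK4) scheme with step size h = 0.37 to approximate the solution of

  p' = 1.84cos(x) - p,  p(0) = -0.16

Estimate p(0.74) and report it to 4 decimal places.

0.7842

RK4: k1 = f(x_n, p_n); k2 = f(x_n + h/2, p_n + (h/2)·k1); k3 = f(x_n + h/2, p_n + (h/2)·k2); k4 = f(x_n + h, p_n + h·k3); p_{n+1} = p_n + (h/6)·(k1 + 2k2 + 2k3 + k4).
x=0.000000, p=-0.160000:
  k1 = f(0.000000, -0.160000) = 2.000000
  k2 = f(0.185000, 0.210000) = 1.598603
  k3 = f(0.185000, 0.135741) = 1.672861
  k4 = f(0.370000, 0.458959) = 1.256524
  p ← -0.160000 + (0.37/6)·(k1 + 2k2 + 2k3 + k4) = 0.444300
x=0.370000, p=0.444300:
  k1 = f(0.370000, 0.444300) = 1.271183
  k2 = f(0.555000, 0.679468) = 0.884348
  k3 = f(0.555000, 0.607904) = 0.955913
  k4 = f(0.740000, 0.797987) = 0.560795
  p ← 0.444300 + (0.37/6)·(k1 + 2k2 + 2k3 + k4) = 0.784237
p(0.74) ≈ 0.7842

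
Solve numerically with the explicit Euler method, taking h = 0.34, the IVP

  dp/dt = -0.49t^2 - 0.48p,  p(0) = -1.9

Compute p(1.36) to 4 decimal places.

Euler: p_{n+1} = p_n + h·f(t_n, p_n).
t=0.000000, p=-1.900000: f=0.912000 → p ← -1.900000 + 0.34·0.912000 = -1.589920
t=0.340000, p=-1.589920: f=0.706518 → p ← -1.589920 + 0.34·0.706518 = -1.349704
t=0.680000, p=-1.349704: f=0.421282 → p ← -1.349704 + 0.34·0.421282 = -1.206468
t=1.020000, p=-1.206468: f=0.069309 → p ← -1.206468 + 0.34·0.069309 = -1.182903
p(1.36) ≈ -1.1829

-1.1829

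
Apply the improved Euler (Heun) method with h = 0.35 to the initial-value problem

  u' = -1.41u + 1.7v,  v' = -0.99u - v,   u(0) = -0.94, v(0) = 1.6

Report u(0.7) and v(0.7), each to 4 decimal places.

Heun on (u,v): k1 = f(t_n, state_n); k2 = f(t_n + h, state_n + h·k1); state_{n+1} = state_n + (h/2)·(k1 + k2).
0.000000: (-0.940000, 1.600000)
  k1 = (4.045400, -0.669400)
  predictor → (0.475890, 1.365710)
  k2 = (1.650702, -1.836841)
  → (0.056818, 1.161408)
0.350000: (0.056818, 1.161408)
  k1 = (1.894280, -1.217657)
  predictor → (0.719816, 0.735228)
  k2 = (0.234947, -1.447845)
  → (0.429433, 0.694945)
(u(0.7), v(0.7)) ≈ (0.4294, 0.6949)

0.4294, 0.6949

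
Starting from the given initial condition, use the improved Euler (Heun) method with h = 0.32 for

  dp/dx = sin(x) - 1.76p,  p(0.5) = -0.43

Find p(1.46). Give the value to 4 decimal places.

0.3021

Heun: k1 = f(x_n, p_n); k2 = f(x_n + h, p_n + h·k1); p_{n+1} = p_n + (h/2)·(k1 + k2).
x=0.500000, p=-0.430000:
  k1 = f(0.500000, -0.430000) = 1.236226
  k2 = f(0.820000, -0.034408) = 0.791704
  p ← -0.430000 + (0.32/2)·(1.236226 + 0.791704) = -0.105531
x=0.820000, p=-0.105531:
  k1 = f(0.820000, -0.105531) = 0.916881
  k2 = f(1.140000, 0.187871) = 0.577981
  p ← -0.105531 + (0.32/2)·(0.916881 + 0.577981) = 0.133647
x=1.140000, p=0.133647:
  k1 = f(1.140000, 0.133647) = 0.673415
  k2 = f(1.460000, 0.349140) = 0.379383
  p ← 0.133647 + (0.32/2)·(0.673415 + 0.379383) = 0.302094
p(1.46) ≈ 0.3021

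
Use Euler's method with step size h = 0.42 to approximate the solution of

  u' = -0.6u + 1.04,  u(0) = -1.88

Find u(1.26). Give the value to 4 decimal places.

0.2211

Euler: u_{n+1} = u_n + h·f(t_n, u_n).
t=0.000000, u=-1.880000: f=2.168000 → u ← -1.880000 + 0.42·2.168000 = -0.969440
t=0.420000, u=-0.969440: f=1.621664 → u ← -0.969440 + 0.42·1.621664 = -0.288341
t=0.840000, u=-0.288341: f=1.213005 → u ← -0.288341 + 0.42·1.213005 = 0.221121
u(1.26) ≈ 0.2211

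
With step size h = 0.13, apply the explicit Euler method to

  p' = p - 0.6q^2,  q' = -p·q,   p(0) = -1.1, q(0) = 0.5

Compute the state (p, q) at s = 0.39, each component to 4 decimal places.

-1.6754, 0.7909

Euler on (p,q): p_{n+1} = p_n + h·p', q_{n+1} = q_n + h·q'.
0.000000: (-1.100000, 0.500000); f=(-1.250000, 0.550000) → (-1.262500, 0.571500)
0.130000: (-1.262500, 0.571500); f=(-1.458467, 0.721519) → (-1.452101, 0.665297)
0.260000: (-1.452101, 0.665297); f=(-1.717673, 0.966079) → (-1.675398, 0.790888)
(p(0.39), q(0.39)) ≈ (-1.6754, 0.7909)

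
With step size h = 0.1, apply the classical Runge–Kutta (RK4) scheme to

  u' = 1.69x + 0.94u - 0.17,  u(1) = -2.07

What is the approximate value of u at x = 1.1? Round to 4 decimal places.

RK4: k1 = f(x_n, u_n); k2 = f(x_n + h/2, u_n + (h/2)·k1); k3 = f(x_n + h/2, u_n + (h/2)·k2); k4 = f(x_n + h, u_n + h·k3); u_{n+1} = u_n + (h/6)·(k1 + 2k2 + 2k3 + k4).
x=1.000000, u=-2.070000:
  k1 = f(1.000000, -2.070000) = -0.425800
  k2 = f(1.050000, -2.091290) = -0.361313
  k3 = f(1.050000, -2.088066) = -0.358282
  k4 = f(1.100000, -2.105828) = -0.290478
  u ← -2.070000 + (0.1/6)·(k1 + 2k2 + 2k3 + k4) = -2.105924
u(1.1) ≈ -2.1059

-2.1059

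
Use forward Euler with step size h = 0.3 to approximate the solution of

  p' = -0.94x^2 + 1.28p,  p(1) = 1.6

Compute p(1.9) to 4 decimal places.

2.3199

Euler: p_{n+1} = p_n + h·f(x_n, p_n).
x=1.000000, p=1.600000: f=1.108000 → p ← 1.600000 + 0.3·1.108000 = 1.932400
x=1.300000, p=1.932400: f=0.884872 → p ← 1.932400 + 0.3·0.884872 = 2.197862
x=1.600000, p=2.197862: f=0.406863 → p ← 2.197862 + 0.3·0.406863 = 2.319920
p(1.9) ≈ 2.3199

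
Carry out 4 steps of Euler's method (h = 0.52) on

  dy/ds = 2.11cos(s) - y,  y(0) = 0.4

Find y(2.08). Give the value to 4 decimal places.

0.6404

Euler: y_{n+1} = y_n + h·f(s_n, y_n).
s=0.000000, y=0.400000: f=1.710000 → y ← 0.400000 + 0.52·1.710000 = 1.289200
s=0.520000, y=1.289200: f=0.541898 → y ← 1.289200 + 0.52·0.541898 = 1.570987
s=1.040000, y=1.570987: f=-0.502862 → y ← 1.570987 + 0.52·(-0.502862) = 1.309499
s=1.560000, y=1.309499: f=-1.286719 → y ← 1.309499 + 0.52·(-1.286719) = 0.640405
y(2.08) ≈ 0.6404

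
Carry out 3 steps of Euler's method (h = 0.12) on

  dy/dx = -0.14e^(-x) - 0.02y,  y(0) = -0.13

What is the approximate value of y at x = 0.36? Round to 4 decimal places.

-0.1739

Euler: y_{n+1} = y_n + h·f(x_n, y_n).
x=0.000000, y=-0.130000: f=-0.137400 → y ← -0.130000 + 0.12·(-0.137400) = -0.146488
x=0.120000, y=-0.146488: f=-0.121239 → y ← -0.146488 + 0.12·(-0.121239) = -0.161037
x=0.240000, y=-0.161037: f=-0.106907 → y ← -0.161037 + 0.12·(-0.106907) = -0.173866
y(0.36) ≈ -0.1739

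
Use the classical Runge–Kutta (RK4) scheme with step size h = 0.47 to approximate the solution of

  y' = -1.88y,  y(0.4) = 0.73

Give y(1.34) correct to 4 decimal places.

RK4: k1 = f(t_n, y_n); k2 = f(t_n + h/2, y_n + (h/2)·k1); k3 = f(t_n + h/2, y_n + (h/2)·k2); k4 = f(t_n + h, y_n + h·k3); y_{n+1} = y_n + (h/6)·(k1 + 2k2 + 2k3 + k4).
t=0.400000, y=0.730000:
  k1 = f(0.400000, 0.730000) = -1.372400
  k2 = f(0.635000, 0.407486) = -0.766074
  k3 = f(0.635000, 0.549973) = -1.033949
  k4 = f(0.870000, 0.244044) = -0.458803
  y ← 0.730000 + (0.47/6)·(k1 + 2k2 + 2k3 + k4) = 0.304552
t=0.870000, y=0.304552:
  k1 = f(0.870000, 0.304552) = -0.572558
  k2 = f(1.105000, 0.170001) = -0.319602
  k3 = f(1.105000, 0.229446) = -0.431358
  k4 = f(1.340000, 0.101814) = -0.191410
  y ← 0.304552 + (0.47/6)·(k1 + 2k2 + 2k3 + k4) = 0.127058
y(1.34) ≈ 0.1271

0.1271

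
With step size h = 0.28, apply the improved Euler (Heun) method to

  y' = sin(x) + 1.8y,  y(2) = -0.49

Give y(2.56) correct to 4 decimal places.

Heun: k1 = f(x_n, y_n); k2 = f(x_n + h, y_n + h·k1); y_{n+1} = y_n + (h/2)·(k1 + k2).
x=2.000000, y=-0.490000:
  k1 = f(2.000000, -0.490000) = 0.027297
  k2 = f(2.280000, -0.482357) = -0.109361
  y ← -0.490000 + (0.28/2)·(0.027297 + (-0.109361)) = -0.501489
x=2.280000, y=-0.501489:
  k1 = f(2.280000, -0.501489) = -0.143799
  k2 = f(2.560000, -0.541753) = -0.425800
  y ← -0.501489 + (0.28/2)·(-0.143799 + (-0.425800)) = -0.581233
y(2.56) ≈ -0.5812

-0.5812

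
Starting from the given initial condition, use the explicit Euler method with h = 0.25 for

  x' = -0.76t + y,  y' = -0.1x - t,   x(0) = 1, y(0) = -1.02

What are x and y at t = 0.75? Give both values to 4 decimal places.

0.0597, -1.2620

Euler on (x,y): x_{n+1} = x_n + h·x', y_{n+1} = y_n + h·y'.
0.000000: (1.000000, -1.020000); f=(-1.020000, -0.100000) → (0.745000, -1.045000)
0.250000: (0.745000, -1.045000); f=(-1.235000, -0.324500) → (0.436250, -1.126125)
0.500000: (0.436250, -1.126125); f=(-1.506125, -0.543625) → (0.059719, -1.262031)
(x(0.75), y(0.75)) ≈ (0.0597, -1.2620)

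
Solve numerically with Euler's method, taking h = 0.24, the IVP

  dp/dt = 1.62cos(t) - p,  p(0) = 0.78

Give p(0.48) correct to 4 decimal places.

1.1237

Euler: p_{n+1} = p_n + h·f(t_n, p_n).
t=0.000000, p=0.780000: f=0.840000 → p ← 0.780000 + 0.24·0.840000 = 0.981600
t=0.240000, p=0.981600: f=0.591968 → p ← 0.981600 + 0.24·0.591968 = 1.123672
p(0.48) ≈ 1.1237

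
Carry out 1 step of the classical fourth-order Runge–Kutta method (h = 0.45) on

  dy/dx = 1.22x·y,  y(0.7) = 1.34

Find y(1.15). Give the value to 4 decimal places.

2.2260

RK4: k1 = f(x_n, y_n); k2 = f(x_n + h/2, y_n + (h/2)·k1); k3 = f(x_n + h/2, y_n + (h/2)·k2); k4 = f(x_n + h, y_n + h·k3); y_{n+1} = y_n + (h/6)·(k1 + 2k2 + 2k3 + k4).
x=0.700000, y=1.340000:
  k1 = f(0.700000, 1.340000) = 1.144360
  k2 = f(0.925000, 1.597481) = 1.802757
  k3 = f(0.925000, 1.745620) = 1.969933
  k4 = f(1.150000, 2.226470) = 3.123737
  y ← 1.340000 + (0.45/6)·(k1 + 2k2 + 2k3 + k4) = 2.226011
y(1.15) ≈ 2.2260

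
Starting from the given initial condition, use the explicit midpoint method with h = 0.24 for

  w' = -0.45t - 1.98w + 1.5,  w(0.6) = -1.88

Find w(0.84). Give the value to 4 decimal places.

Midpoint: k1 = f(t_n, w_n); k2 = f(t_n + h/2, w_n + (h/2)·k1); w_{n+1} = w_n + h·k2.
t=0.600000, w=-1.880000:
  k1 = f(0.600000, -1.880000) = 4.952400
  k2 = f(0.720000, -1.285712) = 3.721710
  w ← -1.880000 + 0.24·3.721710 = -0.986790
w(0.84) ≈ -0.9868

-0.9868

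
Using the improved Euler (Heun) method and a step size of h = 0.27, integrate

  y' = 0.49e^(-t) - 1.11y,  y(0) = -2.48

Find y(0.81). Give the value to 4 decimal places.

-0.8611

Heun: k1 = f(t_n, y_n); k2 = f(t_n + h, y_n + h·k1); y_{n+1} = y_n + (h/2)·(k1 + k2).
t=0.000000, y=-2.480000:
  k1 = f(0.000000, -2.480000) = 3.242800
  k2 = f(0.270000, -1.604444) = 2.154989
  y ← -2.480000 + (0.27/2)·(3.242800 + 2.154989) = -1.751299
t=0.270000, y=-1.751299:
  k1 = f(0.270000, -1.751299) = 2.317997
  k2 = f(0.540000, -1.125439) = 1.534784
  y ← -1.751299 + (0.27/2)·(2.317997 + 1.534784) = -1.231173
t=0.540000, y=-1.231173:
  k1 = f(0.540000, -1.231173) = 1.652149
  k2 = f(0.810000, -0.785093) = 1.089434
  y ← -1.231173 + (0.27/2)·(1.652149 + 1.089434) = -0.861059
y(0.81) ≈ -0.8611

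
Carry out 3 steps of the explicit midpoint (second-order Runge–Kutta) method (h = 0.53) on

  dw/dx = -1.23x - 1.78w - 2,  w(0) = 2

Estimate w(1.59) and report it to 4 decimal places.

-1.4889

Midpoint: k1 = f(x_n, w_n); k2 = f(x_n + h/2, w_n + (h/2)·k1); w_{n+1} = w_n + h·k2.
x=0.000000, w=2.000000:
  k1 = f(0.000000, 2.000000) = -5.560000
  k2 = f(0.265000, 0.526600) = -3.263298
  w ← 2.000000 + 0.53·(-3.263298) = 0.270452
x=0.530000, w=0.270452:
  k1 = f(0.530000, 0.270452) = -3.133305
  k2 = f(0.795000, -0.559874) = -1.981275
  w ← 0.270452 + 0.53·(-1.981275) = -0.779624
x=1.060000, w=-0.779624:
  k1 = f(1.060000, -0.779624) = -1.916070
  k2 = f(1.325000, -1.287382) = -1.338210
  w ← -0.779624 + 0.53·(-1.338210) = -1.488875
w(1.59) ≈ -1.4889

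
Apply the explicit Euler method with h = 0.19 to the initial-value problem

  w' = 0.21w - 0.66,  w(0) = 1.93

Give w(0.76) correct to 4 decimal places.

1.7245

Euler: w_{n+1} = w_n + h·f(x_n, w_n).
x=0.000000, w=1.930000: f=-0.254700 → w ← 1.930000 + 0.19·(-0.254700) = 1.881607
x=0.190000, w=1.881607: f=-0.264863 → w ← 1.881607 + 0.19·(-0.264863) = 1.831283
x=0.380000, w=1.831283: f=-0.275431 → w ← 1.831283 + 0.19·(-0.275431) = 1.778951
x=0.570000, w=1.778951: f=-0.286420 → w ← 1.778951 + 0.19·(-0.286420) = 1.724531
w(0.76) ≈ 1.7245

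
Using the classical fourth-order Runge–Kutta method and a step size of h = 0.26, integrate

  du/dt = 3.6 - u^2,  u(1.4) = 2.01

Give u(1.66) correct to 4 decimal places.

RK4: k1 = f(t_n, u_n); k2 = f(t_n + h/2, u_n + (h/2)·k1); k3 = f(t_n + h/2, u_n + (h/2)·k2); k4 = f(t_n + h, u_n + h·k3); u_{n+1} = u_n + (h/6)·(k1 + 2k2 + 2k3 + k4).
t=1.400000, u=2.010000:
  k1 = f(1.400000, 2.010000) = -0.440100
  k2 = f(1.530000, 1.952787) = -0.213377
  k3 = f(1.530000, 1.982261) = -0.329359
  k4 = f(1.660000, 1.924367) = -0.103187
  u ← 2.010000 + (0.26/6)·(k1 + 2k2 + 2k3 + k4) = 1.939420
u(1.66) ≈ 1.9394

1.9394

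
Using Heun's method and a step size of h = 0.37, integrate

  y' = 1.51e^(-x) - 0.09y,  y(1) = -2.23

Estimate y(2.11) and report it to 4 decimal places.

-1.6636

Heun: k1 = f(x_n, y_n); k2 = f(x_n + h, y_n + h·k1); y_{n+1} = y_n + (h/2)·(k1 + k2).
x=1.000000, y=-2.230000:
  k1 = f(1.000000, -2.230000) = 0.756198
  k2 = f(1.370000, -1.950207) = 0.559220
  y ← -2.230000 + (0.37/2)·(0.756198 + 0.559220) = -1.986648
x=1.370000, y=-1.986648:
  k1 = f(1.370000, -1.986648) = 0.562500
  k2 = f(1.740000, -1.778523) = 0.425103
  y ← -1.986648 + (0.37/2)·(0.562500 + 0.425103) = -1.803941
x=1.740000, y=-1.803941:
  k1 = f(1.740000, -1.803941) = 0.427391
  k2 = f(2.110000, -1.645807) = 0.331192
  y ← -1.803941 + (0.37/2)·(0.427391 + 0.331192) = -1.663603
y(2.11) ≈ -1.6636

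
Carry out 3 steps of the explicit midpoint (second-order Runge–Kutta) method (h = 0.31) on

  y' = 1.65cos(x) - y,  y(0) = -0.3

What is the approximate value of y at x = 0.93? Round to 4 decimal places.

0.6941

Midpoint: k1 = f(x_n, y_n); k2 = f(x_n + h/2, y_n + (h/2)·k1); y_{n+1} = y_n + h·k2.
x=0.000000, y=-0.300000:
  k1 = f(0.000000, -0.300000) = 1.950000
  k2 = f(0.155000, 0.002250) = 1.627969
  y ← -0.300000 + 0.31·1.627969 = 0.204670
x=0.310000, y=0.204670:
  k1 = f(0.310000, 0.204670) = 1.366680
  k2 = f(0.465000, 0.416506) = 1.058300
  y ← 0.204670 + 0.31·1.058300 = 0.532743
x=0.620000, y=0.532743:
  k1 = f(0.620000, 0.532743) = 0.810156
  k2 = f(0.775000, 0.658318) = 0.520477
  y ← 0.532743 + 0.31·0.520477 = 0.694091
y(0.93) ≈ 0.6941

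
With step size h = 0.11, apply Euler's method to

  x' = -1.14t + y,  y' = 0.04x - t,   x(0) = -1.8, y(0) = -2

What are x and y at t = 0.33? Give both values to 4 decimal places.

Euler on (x,y): x_{n+1} = x_n + h·x', y_{n+1} = y_n + h·y'.
0.000000: (-1.800000, -2.000000); f=(-2.000000, -0.072000) → (-2.020000, -2.007920)
0.110000: (-2.020000, -2.007920); f=(-2.133320, -0.190800) → (-2.254665, -2.028908)
0.220000: (-2.254665, -2.028908); f=(-2.279708, -0.310187) → (-2.505433, -2.063029)
(x(0.33), y(0.33)) ≈ (-2.5054, -2.0630)

-2.5054, -2.0630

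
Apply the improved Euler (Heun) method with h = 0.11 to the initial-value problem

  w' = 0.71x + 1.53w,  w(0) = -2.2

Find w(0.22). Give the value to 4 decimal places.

Heun: k1 = f(x_n, w_n); k2 = f(x_n + h, w_n + h·k1); w_{n+1} = w_n + (h/2)·(k1 + k2).
x=0.000000, w=-2.200000:
  k1 = f(0.000000, -2.200000) = -3.366000
  k2 = f(0.110000, -2.570260) = -3.854398
  w ← -2.200000 + (0.11/2)·(-3.366000 + (-3.854398)) = -2.597122
x=0.110000, w=-2.597122:
  k1 = f(0.110000, -2.597122) = -3.895496
  k2 = f(0.220000, -3.025626) = -4.473009
  w ← -2.597122 + (0.11/2)·(-3.895496 + (-4.473009)) = -3.057390
w(0.22) ≈ -3.0574

-3.0574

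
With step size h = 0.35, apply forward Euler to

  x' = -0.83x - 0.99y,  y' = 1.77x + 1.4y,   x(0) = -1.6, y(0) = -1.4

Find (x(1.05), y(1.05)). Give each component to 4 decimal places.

2.1575, -7.0570

Euler on (x,y): x_{n+1} = x_n + h·x', y_{n+1} = y_n + h·y'.
0.000000: (-1.600000, -1.400000); f=(2.714000, -4.792000) → (-0.650100, -3.077200)
0.350000: (-0.650100, -3.077200); f=(3.586011, -5.458757) → (0.605004, -4.987765)
0.700000: (0.605004, -4.987765); f=(4.435734, -5.912014) → (2.157511, -7.056970)
(x(1.05), y(1.05)) ≈ (2.1575, -7.0570)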